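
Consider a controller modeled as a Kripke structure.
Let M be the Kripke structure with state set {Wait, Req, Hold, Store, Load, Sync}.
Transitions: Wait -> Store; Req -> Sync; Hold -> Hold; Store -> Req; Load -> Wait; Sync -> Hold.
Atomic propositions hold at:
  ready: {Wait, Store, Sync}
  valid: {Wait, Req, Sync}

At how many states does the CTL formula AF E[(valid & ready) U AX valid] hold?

4

Sat(valid & ready) = {Wait, Sync}
Sat(AX valid) = {s : every successor in {Wait, Req, Sync}} = {Req, Store, Load}
E[(valid & ready) U AX valid]: least fixpoint, start Z0 = Sat(AX valid) = {Req, Store, Load}, add states in Sat(valid & ready) with some successor in Z. Z1 = {Wait, Req, Store, Load}; fixed.
Sat(E[(valid & ready) U AX valid]) = {Wait, Req, Store, Load}
AF E[(valid & ready) U AX valid]: least fixpoint, start Z0 = {Wait, Req, Store, Load}, add states with every successor in Z. Already a fixed point.
Sat(AF E[(valid & ready) U AX valid]) = {Wait, Req, Store, Load}
|Sat(AF E[(valid & ready) U AX valid])| = |{Wait, Req, Store, Load}| = 4.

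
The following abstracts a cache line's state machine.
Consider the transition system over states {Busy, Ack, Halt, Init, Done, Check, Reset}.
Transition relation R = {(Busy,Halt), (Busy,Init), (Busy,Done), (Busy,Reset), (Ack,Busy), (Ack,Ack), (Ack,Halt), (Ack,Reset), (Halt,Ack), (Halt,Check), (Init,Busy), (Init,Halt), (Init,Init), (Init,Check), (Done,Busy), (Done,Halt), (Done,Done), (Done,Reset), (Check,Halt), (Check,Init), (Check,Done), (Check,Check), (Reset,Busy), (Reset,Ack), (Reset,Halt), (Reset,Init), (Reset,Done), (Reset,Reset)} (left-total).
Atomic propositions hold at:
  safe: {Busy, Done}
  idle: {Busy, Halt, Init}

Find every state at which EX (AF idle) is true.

{Busy, Ack, Init, Done, Check, Reset}

AF idle: least fixpoint, start Z0 = {Busy, Halt, Init}, add states with every successor in Z. Already a fixed point.
Sat(AF idle) = {Busy, Halt, Init}
Sat(EX (AF idle)) = {s : some successor in {Busy, Halt, Init}} = {Busy, Ack, Init, Done, Check, Reset}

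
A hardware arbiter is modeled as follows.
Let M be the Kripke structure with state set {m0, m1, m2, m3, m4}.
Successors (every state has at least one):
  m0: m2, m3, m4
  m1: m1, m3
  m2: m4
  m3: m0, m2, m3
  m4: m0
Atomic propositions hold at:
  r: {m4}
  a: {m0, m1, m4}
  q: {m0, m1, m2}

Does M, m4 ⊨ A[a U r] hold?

A[a U r]: least fixpoint, start Z0 = Sat(r) = {m4}, add states in Sat(a) with every successor in Z. Already a fixed point.
Sat(A[a U r]) = {m4}
m4 ∈ Sat(A[a U r]) = {m4}, so the formula holds at m4.

Yes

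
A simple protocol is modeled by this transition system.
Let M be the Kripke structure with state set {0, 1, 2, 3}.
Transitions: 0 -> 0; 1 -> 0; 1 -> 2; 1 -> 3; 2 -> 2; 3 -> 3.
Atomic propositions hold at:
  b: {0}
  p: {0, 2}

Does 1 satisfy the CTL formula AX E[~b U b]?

Sat(~b) = {1, 2, 3}
E[~b U b]: least fixpoint, start Z0 = Sat(b) = {0}, add states in Sat(~b) with some successor in Z. Z1 = {0, 1}; fixed.
Sat(E[~b U b]) = {0, 1}
Sat(AX E[~b U b]) = {s : every successor in {0, 1}} = {0}
1 ∉ Sat(AX E[~b U b]) = {0}, so the formula does not hold at 1.

No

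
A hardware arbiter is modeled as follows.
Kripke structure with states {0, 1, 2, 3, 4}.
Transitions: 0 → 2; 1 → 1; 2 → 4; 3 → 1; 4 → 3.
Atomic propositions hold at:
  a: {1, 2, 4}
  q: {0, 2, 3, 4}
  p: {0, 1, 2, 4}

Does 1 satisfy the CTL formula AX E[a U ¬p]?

No

Sat(¬p) = {3}
E[a U ¬p]: least fixpoint, start Z0 = Sat(¬p) = {3}, add states in Sat(a) with some successor in Z. Z1 = {3, 4}; Z2 = {2, 3, 4}; fixed.
Sat(E[a U ¬p]) = {2, 3, 4}
Sat(AX E[a U ¬p]) = {s : every successor in {2, 3, 4}} = {0, 2, 4}
1 ∉ Sat(AX E[a U ¬p]) = {0, 2, 4}, so the formula does not hold at 1.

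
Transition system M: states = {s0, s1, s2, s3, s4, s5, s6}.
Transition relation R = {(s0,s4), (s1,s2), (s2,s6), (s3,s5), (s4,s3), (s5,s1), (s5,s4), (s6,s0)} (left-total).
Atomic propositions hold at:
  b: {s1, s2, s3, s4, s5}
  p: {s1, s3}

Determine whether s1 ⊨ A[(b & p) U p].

Yes

Sat(b & p) = {s1, s3}
A[(b & p) U p]: least fixpoint, start Z0 = Sat(p) = {s1, s3}, add states in Sat(b & p) with every successor in Z. Already a fixed point.
Sat(A[(b & p) U p]) = {s1, s3}
s1 ∈ Sat(A[(b & p) U p]) = {s1, s3}, so the formula holds at s1.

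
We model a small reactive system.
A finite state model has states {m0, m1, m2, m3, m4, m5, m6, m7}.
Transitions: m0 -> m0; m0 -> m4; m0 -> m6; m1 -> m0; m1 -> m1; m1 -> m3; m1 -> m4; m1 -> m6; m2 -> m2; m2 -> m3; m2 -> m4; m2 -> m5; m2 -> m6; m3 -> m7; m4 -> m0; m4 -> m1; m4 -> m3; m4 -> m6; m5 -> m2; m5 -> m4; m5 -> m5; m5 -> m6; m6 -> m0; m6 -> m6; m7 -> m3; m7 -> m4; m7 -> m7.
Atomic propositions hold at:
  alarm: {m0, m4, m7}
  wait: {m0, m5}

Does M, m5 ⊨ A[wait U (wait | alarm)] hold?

Yes

Sat(wait | alarm) = {m0, m4, m5, m7}
A[wait U (wait | alarm)]: least fixpoint, start Z0 = Sat((wait | alarm)) = {m0, m4, m5, m7}, add states in Sat(wait) with every successor in Z. Already a fixed point.
Sat(A[wait U (wait | alarm)]) = {m0, m4, m5, m7}
m5 ∈ Sat(A[wait U (wait | alarm)]) = {m0, m4, m5, m7}, so the formula holds at m5.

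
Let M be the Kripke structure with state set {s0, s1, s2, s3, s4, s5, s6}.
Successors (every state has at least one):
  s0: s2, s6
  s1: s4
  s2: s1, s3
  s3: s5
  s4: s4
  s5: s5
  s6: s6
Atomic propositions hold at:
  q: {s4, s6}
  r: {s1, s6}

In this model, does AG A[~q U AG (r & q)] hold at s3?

No

Sat(~q) = {s0, s1, s2, s3, s5}
Sat(r & q) = {s6}
AG (r & q): greatest fixpoint, start Z0 = {s6}, keep only states in Sat with every successor in Z. Already a fixed point.
Sat(AG (r & q)) = {s6}
A[~q U AG (r & q)]: least fixpoint, start Z0 = Sat(AG (r & q)) = {s6}, add states in Sat(~q) with every successor in Z. Already a fixed point.
Sat(A[~q U AG (r & q)]) = {s6}
AG A[~q U AG (r & q)]: greatest fixpoint, start Z0 = {s6}, keep only states in Sat with every successor in Z. Already a fixed point.
Sat(AG A[~q U AG (r & q)]) = {s6}
s3 ∉ Sat(AG A[~q U AG (r & q)]) = {s6}, so the formula does not hold at s3.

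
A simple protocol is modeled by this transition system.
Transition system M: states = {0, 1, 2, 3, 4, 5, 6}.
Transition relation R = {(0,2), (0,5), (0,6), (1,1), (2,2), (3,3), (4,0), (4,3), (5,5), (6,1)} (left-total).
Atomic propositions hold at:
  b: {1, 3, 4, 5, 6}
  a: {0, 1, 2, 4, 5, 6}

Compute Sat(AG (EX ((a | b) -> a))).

Sat(a | b) = {0, 1, 2, 3, 4, 5, 6}
Sat((a | b) -> a) = {0, 1, 2, 4, 5, 6}
Sat(EX ((a | b) -> a)) = {s : some successor in {0, 1, 2, 4, 5, 6}} = {0, 1, 2, 4, 5, 6}
AG (EX ((a | b) -> a)): greatest fixpoint, start Z0 = {0, 1, 2, 4, 5, 6}, keep only states in Sat with every successor in Z. Z1 = {0, 1, 2, 5, 6}; fixed.
Sat(AG (EX ((a | b) -> a))) = {0, 1, 2, 5, 6}

{0, 1, 2, 5, 6}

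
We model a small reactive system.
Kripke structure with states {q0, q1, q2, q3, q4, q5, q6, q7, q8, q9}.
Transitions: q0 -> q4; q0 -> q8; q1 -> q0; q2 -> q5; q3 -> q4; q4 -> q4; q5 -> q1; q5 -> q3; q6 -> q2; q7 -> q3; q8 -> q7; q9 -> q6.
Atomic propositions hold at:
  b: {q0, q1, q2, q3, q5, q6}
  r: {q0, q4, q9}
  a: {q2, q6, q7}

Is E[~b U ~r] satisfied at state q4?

No

Sat(~b) = {q4, q7, q8, q9}
Sat(~r) = {q1, q2, q3, q5, q6, q7, q8}
E[~b U ~r]: least fixpoint, start Z0 = Sat(~r) = {q1, q2, q3, q5, q6, q7, q8}, add states in Sat(~b) with some successor in Z. Z1 = {q1, q2, q3, q5, q6, q7, q8, q9}; fixed.
Sat(E[~b U ~r]) = {q1, q2, q3, q5, q6, q7, q8, q9}
q4 ∉ Sat(E[~b U ~r]) = {q1, q2, q3, q5, q6, q7, q8, q9}, so the formula does not hold at q4.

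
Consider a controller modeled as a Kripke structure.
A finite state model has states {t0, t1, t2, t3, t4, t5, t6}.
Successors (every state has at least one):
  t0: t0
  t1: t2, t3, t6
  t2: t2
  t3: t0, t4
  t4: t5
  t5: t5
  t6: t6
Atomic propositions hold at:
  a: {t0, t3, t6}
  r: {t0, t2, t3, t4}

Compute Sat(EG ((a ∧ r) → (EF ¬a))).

Sat(a ∧ r) = {t0, t3}
Sat(¬a) = {t1, t2, t4, t5}
EF ¬a: least fixpoint, start Z0 = {t1, t2, t4, t5}, add states with some successor in Z. Z1 = {t1, t2, t3, t4, t5}; fixed.
Sat(EF ¬a) = {t1, t2, t3, t4, t5}
Sat((a ∧ r) → (EF ¬a)) = {t1, t2, t3, t4, t5, t6}
EG ((a ∧ r) → (EF ¬a)): greatest fixpoint, start Z0 = {t1, t2, t3, t4, t5, t6}, keep only states in Sat with some successor in Z. Already a fixed point.
Sat(EG ((a ∧ r) → (EF ¬a))) = {t1, t2, t3, t4, t5, t6}

{t1, t2, t3, t4, t5, t6}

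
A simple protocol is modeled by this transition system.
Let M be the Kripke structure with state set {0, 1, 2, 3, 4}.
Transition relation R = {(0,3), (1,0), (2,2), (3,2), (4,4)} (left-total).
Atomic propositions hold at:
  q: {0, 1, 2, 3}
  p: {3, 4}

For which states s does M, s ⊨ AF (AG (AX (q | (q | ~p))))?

Sat(~p) = {0, 1, 2}
Sat(q | ~p) = {0, 1, 2, 3}
Sat(q | (q | ~p)) = {0, 1, 2, 3}
Sat(AX (q | (q | ~p))) = {s : every successor in {0, 1, 2, 3}} = {0, 1, 2, 3}
AG (AX (q | (q | ~p))): greatest fixpoint, start Z0 = {0, 1, 2, 3}, keep only states in Sat with every successor in Z. Already a fixed point.
Sat(AG (AX (q | (q | ~p)))) = {0, 1, 2, 3}
AF (AG (AX (q | (q | ~p)))): least fixpoint, start Z0 = {0, 1, 2, 3}, add states with every successor in Z. Already a fixed point.
Sat(AF (AG (AX (q | (q | ~p))))) = {0, 1, 2, 3}

{0, 1, 2, 3}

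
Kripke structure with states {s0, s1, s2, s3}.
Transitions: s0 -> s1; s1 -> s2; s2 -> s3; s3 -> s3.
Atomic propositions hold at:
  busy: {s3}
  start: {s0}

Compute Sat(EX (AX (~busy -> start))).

Sat(~busy) = {s0, s1, s2}
Sat(~busy -> start) = {s0, s3}
Sat(AX (~busy -> start)) = {s : every successor in {s0, s3}} = {s2, s3}
Sat(EX (AX (~busy -> start))) = {s : some successor in {s2, s3}} = {s1, s2, s3}

{s1, s2, s3}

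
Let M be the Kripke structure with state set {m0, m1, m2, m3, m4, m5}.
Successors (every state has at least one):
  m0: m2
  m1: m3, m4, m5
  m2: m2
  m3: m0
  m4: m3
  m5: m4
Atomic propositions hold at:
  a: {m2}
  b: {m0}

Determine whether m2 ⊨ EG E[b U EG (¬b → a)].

Sat(¬b) = {m1, m2, m3, m4, m5}
Sat(¬b → a) = {m0, m2}
EG (¬b → a): greatest fixpoint, start Z0 = {m0, m2}, keep only states in Sat with some successor in Z. Already a fixed point.
Sat(EG (¬b → a)) = {m0, m2}
E[b U EG (¬b → a)]: least fixpoint, start Z0 = Sat(EG (¬b → a)) = {m0, m2}, add states in Sat(b) with some successor in Z. Already a fixed point.
Sat(E[b U EG (¬b → a)]) = {m0, m2}
EG E[b U EG (¬b → a)]: greatest fixpoint, start Z0 = {m0, m2}, keep only states in Sat with some successor in Z. Already a fixed point.
Sat(EG E[b U EG (¬b → a)]) = {m0, m2}
m2 ∈ Sat(EG E[b U EG (¬b → a)]) = {m0, m2}, so the formula holds at m2.

Yes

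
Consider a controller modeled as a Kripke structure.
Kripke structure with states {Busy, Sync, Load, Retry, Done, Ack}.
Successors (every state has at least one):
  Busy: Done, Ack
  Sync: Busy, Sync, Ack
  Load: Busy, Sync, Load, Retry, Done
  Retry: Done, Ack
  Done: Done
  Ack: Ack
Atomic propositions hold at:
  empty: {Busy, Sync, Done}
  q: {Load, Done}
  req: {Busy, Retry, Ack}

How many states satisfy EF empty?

5

EF empty: least fixpoint, start Z0 = {Busy, Sync, Done}, add states with some successor in Z. Z1 = {Busy, Sync, Load, Retry, Done}; fixed.
Sat(EF empty) = {Busy, Sync, Load, Retry, Done}
|Sat(EF empty)| = |{Busy, Sync, Load, Retry, Done}| = 5.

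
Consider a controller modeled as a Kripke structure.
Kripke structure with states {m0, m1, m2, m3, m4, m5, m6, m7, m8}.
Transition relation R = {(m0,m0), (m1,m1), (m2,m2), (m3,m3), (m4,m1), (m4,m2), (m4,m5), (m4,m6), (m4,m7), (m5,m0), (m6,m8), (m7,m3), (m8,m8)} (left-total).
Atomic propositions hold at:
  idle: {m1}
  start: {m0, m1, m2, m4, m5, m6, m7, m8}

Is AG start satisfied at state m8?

AG start: greatest fixpoint, start Z0 = {m0, m1, m2, m4, m5, m6, m7, m8}, keep only states in Sat with every successor in Z. Z1 = {m0, m1, m2, m4, m5, m6, m8}; Z2 = {m0, m1, m2, m5, m6, m8}; fixed.
Sat(AG start) = {m0, m1, m2, m5, m6, m8}
m8 ∈ Sat(AG start) = {m0, m1, m2, m5, m6, m8}, so the formula holds at m8.

Yes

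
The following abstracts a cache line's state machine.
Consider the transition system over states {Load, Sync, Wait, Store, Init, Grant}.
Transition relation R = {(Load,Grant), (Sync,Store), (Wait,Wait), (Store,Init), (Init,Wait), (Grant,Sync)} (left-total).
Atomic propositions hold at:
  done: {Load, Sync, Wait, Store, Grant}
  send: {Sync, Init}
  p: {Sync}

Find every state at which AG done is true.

{Wait}

AG done: greatest fixpoint, start Z0 = {Load, Sync, Wait, Store, Grant}, keep only states in Sat with every successor in Z. Z1 = {Load, Sync, Wait, Grant}; Z2 = {Load, Wait, Grant}; Z3 = {Load, Wait}; Z4 = {Wait}; fixed.
Sat(AG done) = {Wait}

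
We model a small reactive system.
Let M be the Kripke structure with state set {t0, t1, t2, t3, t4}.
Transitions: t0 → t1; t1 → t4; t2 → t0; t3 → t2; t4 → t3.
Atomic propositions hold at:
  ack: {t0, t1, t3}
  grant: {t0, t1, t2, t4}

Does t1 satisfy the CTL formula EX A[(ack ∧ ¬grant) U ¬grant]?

Sat(¬grant) = {t3}
Sat(ack ∧ ¬grant) = {t3}
A[(ack ∧ ¬grant) U ¬grant]: least fixpoint, start Z0 = Sat(¬grant) = {t3}, add states in Sat(ack ∧ ¬grant) with every successor in Z. Already a fixed point.
Sat(A[(ack ∧ ¬grant) U ¬grant]) = {t3}
Sat(EX A[(ack ∧ ¬grant) U ¬grant]) = {s : some successor in {t3}} = {t4}
t1 ∉ Sat(EX A[(ack ∧ ¬grant) U ¬grant]) = {t4}, so the formula does not hold at t1.

No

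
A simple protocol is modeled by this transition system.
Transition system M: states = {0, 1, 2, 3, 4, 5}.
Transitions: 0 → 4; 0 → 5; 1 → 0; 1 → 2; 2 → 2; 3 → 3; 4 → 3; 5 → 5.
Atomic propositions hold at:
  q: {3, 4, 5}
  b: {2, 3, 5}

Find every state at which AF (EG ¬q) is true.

Sat(¬q) = {0, 1, 2}
EG ¬q: greatest fixpoint, start Z0 = {0, 1, 2}, keep only states in Sat with some successor in Z. Z1 = {1, 2}; fixed.
Sat(EG ¬q) = {1, 2}
AF (EG ¬q): least fixpoint, start Z0 = {1, 2}, add states with every successor in Z. Already a fixed point.
Sat(AF (EG ¬q)) = {1, 2}

{1, 2}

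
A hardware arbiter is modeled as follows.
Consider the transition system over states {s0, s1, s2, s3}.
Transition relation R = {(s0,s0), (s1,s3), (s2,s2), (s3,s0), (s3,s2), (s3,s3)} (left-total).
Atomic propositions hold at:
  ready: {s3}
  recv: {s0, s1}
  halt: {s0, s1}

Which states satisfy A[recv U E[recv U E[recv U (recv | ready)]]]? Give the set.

Sat(recv | ready) = {s0, s1, s3}
E[recv U (recv | ready)]: least fixpoint, start Z0 = Sat((recv | ready)) = {s0, s1, s3}, add states in Sat(recv) with some successor in Z. Already a fixed point.
Sat(E[recv U (recv | ready)]) = {s0, s1, s3}
E[recv U E[recv U (recv | ready)]]: least fixpoint, start Z0 = Sat(E[recv U (recv | ready)]) = {s0, s1, s3}, add states in Sat(recv) with some successor in Z. Already a fixed point.
Sat(E[recv U E[recv U (recv | ready)]]) = {s0, s1, s3}
A[recv U E[recv U E[recv U (recv | ready)]]]: least fixpoint, start Z0 = Sat(E[recv U E[recv U (recv | ready)]]) = {s0, s1, s3}, add states in Sat(recv) with every successor in Z. Already a fixed point.
Sat(A[recv U E[recv U E[recv U (recv | ready)]]]) = {s0, s1, s3}

{s0, s1, s3}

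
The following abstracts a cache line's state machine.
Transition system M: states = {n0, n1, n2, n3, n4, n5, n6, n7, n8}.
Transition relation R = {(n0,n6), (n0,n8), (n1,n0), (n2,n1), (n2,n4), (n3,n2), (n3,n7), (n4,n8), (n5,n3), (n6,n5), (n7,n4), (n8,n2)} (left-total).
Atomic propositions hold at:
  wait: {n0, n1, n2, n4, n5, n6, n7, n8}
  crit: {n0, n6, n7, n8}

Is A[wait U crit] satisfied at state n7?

Yes

A[wait U crit]: least fixpoint, start Z0 = Sat(crit) = {n0, n6, n7, n8}, add states in Sat(wait) with every successor in Z. Z1 = {n0, n1, n4, n6, n7, n8}; Z2 = {n0, n1, n2, n4, n6, n7, n8}; fixed.
Sat(A[wait U crit]) = {n0, n1, n2, n4, n6, n7, n8}
n7 ∈ Sat(A[wait U crit]) = {n0, n1, n2, n4, n6, n7, n8}, so the formula holds at n7.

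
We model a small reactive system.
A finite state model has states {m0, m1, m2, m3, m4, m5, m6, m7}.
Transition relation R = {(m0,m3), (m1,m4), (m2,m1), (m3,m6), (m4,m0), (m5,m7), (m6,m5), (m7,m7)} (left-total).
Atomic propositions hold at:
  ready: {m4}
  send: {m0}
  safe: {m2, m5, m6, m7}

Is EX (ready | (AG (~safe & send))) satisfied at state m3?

No

Sat(~safe) = {m0, m1, m3, m4}
Sat(~safe & send) = {m0}
AG (~safe & send): greatest fixpoint, start Z0 = {m0}, keep only states in Sat with every successor in Z. Z1 = ∅; fixed.
Sat(AG (~safe & send)) = ∅
Sat(ready | (AG (~safe & send))) = {m4}
Sat(EX (ready | (AG (~safe & send)))) = {s : some successor in {m4}} = {m1}
m3 ∉ Sat(EX (ready | (AG (~safe & send)))) = {m1}, so the formula does not hold at m3.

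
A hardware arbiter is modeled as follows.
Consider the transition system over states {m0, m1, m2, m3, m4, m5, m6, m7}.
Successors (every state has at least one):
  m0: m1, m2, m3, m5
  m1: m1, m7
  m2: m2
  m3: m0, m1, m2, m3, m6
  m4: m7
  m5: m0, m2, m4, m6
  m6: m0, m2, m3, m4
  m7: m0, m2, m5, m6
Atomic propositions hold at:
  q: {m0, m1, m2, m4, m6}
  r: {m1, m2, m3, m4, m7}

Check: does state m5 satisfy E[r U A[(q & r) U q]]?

Sat(q & r) = {m1, m2, m4}
A[(q & r) U q]: least fixpoint, start Z0 = Sat(q) = {m0, m1, m2, m4, m6}, add states in Sat(q & r) with every successor in Z. Already a fixed point.
Sat(A[(q & r) U q]) = {m0, m1, m2, m4, m6}
E[r U A[(q & r) U q]]: least fixpoint, start Z0 = Sat(A[(q & r) U q]) = {m0, m1, m2, m4, m6}, add states in Sat(r) with some successor in Z. Z1 = {m0, m1, m2, m3, m4, m6, m7}; fixed.
Sat(E[r U A[(q & r) U q]]) = {m0, m1, m2, m3, m4, m6, m7}
m5 ∉ Sat(E[r U A[(q & r) U q]]) = {m0, m1, m2, m3, m4, m6, m7}, so the formula does not hold at m5.

No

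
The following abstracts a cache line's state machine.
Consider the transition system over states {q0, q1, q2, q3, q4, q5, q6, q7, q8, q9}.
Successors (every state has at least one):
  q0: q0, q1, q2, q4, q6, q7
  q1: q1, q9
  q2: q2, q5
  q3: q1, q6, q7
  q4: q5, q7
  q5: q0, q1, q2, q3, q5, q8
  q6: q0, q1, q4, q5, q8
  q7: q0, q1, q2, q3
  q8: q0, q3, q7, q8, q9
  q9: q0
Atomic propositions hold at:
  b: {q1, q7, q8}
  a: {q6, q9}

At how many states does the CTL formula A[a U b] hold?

3

A[a U b]: least fixpoint, start Z0 = Sat(b) = {q1, q7, q8}, add states in Sat(a) with every successor in Z. Already a fixed point.
Sat(A[a U b]) = {q1, q7, q8}
|Sat(A[a U b])| = |{q1, q7, q8}| = 3.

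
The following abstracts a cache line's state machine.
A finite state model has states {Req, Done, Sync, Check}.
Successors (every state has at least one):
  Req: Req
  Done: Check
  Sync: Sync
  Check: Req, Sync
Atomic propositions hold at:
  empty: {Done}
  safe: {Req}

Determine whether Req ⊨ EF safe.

EF safe: least fixpoint, start Z0 = {Req}, add states with some successor in Z. Z1 = {Req, Check}; Z2 = {Req, Done, Check}; fixed.
Sat(EF safe) = {Req, Done, Check}
Req ∈ Sat(EF safe) = {Req, Done, Check}, so the formula holds at Req.

Yes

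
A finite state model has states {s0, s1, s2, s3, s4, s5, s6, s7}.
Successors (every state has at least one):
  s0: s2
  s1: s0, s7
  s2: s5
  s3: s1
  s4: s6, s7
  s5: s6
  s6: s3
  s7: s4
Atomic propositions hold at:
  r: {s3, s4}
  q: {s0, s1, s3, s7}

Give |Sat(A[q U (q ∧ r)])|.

Sat(q ∧ r) = {s3}
A[q U (q ∧ r)]: least fixpoint, start Z0 = Sat((q ∧ r)) = {s3}, add states in Sat(q) with every successor in Z. Already a fixed point.
Sat(A[q U (q ∧ r)]) = {s3}
|Sat(A[q U (q ∧ r)])| = |{s3}| = 1.

1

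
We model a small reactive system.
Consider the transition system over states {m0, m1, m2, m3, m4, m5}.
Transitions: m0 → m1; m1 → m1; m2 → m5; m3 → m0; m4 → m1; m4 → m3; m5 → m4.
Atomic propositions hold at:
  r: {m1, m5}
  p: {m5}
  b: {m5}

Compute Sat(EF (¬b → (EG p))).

{m2, m5}

Sat(¬b) = {m0, m1, m2, m3, m4}
EG p: greatest fixpoint, start Z0 = {m5}, keep only states in Sat with some successor in Z. Z1 = ∅; fixed.
Sat(EG p) = ∅
Sat(¬b → (EG p)) = {m5}
EF (¬b → (EG p)): least fixpoint, start Z0 = {m5}, add states with some successor in Z. Z1 = {m2, m5}; fixed.
Sat(EF (¬b → (EG p))) = {m2, m5}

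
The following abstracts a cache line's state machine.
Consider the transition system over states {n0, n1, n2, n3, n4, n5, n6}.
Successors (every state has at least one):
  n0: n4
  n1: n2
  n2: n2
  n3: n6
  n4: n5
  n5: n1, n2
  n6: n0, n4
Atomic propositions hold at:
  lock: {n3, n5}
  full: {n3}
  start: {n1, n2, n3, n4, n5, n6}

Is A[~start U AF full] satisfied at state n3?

Sat(~start) = {n0}
AF full: least fixpoint, start Z0 = {n3}, add states with every successor in Z. Already a fixed point.
Sat(AF full) = {n3}
A[~start U AF full]: least fixpoint, start Z0 = Sat(AF full) = {n3}, add states in Sat(~start) with every successor in Z. Already a fixed point.
Sat(A[~start U AF full]) = {n3}
n3 ∈ Sat(A[~start U AF full]) = {n3}, so the formula holds at n3.

Yes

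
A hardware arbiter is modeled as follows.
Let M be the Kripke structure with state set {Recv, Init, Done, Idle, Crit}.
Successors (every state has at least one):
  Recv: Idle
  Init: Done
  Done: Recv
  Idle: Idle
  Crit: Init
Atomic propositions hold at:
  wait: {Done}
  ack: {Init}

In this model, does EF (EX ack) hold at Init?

No

Sat(EX ack) = {s : some successor in {Init}} = {Crit}
EF (EX ack): least fixpoint, start Z0 = {Crit}, add states with some successor in Z. Already a fixed point.
Sat(EF (EX ack)) = {Crit}
Init ∉ Sat(EF (EX ack)) = {Crit}, so the formula does not hold at Init.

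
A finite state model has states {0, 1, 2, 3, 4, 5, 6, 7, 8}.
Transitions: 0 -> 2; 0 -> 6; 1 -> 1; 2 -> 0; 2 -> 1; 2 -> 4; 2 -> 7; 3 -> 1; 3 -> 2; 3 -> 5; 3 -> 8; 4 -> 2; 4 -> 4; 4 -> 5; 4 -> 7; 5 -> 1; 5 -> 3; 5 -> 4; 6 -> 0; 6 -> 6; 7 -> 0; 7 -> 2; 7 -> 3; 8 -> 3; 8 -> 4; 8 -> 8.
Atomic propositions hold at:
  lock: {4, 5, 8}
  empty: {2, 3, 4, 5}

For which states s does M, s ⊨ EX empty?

{0, 2, 3, 4, 5, 7, 8}

Sat(EX empty) = {s : some successor in {2, 3, 4, 5}} = {0, 2, 3, 4, 5, 7, 8}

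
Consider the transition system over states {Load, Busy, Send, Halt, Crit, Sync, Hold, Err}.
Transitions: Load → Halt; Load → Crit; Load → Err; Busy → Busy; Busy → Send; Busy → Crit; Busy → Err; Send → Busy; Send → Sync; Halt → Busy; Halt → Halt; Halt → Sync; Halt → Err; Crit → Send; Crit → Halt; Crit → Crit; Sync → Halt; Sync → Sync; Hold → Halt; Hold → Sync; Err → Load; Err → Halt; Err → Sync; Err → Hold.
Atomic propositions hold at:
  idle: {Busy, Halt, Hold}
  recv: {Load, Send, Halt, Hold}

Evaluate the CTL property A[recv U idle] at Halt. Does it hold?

A[recv U idle]: least fixpoint, start Z0 = Sat(idle) = {Busy, Halt, Hold}, add states in Sat(recv) with every successor in Z. Already a fixed point.
Sat(A[recv U idle]) = {Busy, Halt, Hold}
Halt ∈ Sat(A[recv U idle]) = {Busy, Halt, Hold}, so the formula holds at Halt.

Yes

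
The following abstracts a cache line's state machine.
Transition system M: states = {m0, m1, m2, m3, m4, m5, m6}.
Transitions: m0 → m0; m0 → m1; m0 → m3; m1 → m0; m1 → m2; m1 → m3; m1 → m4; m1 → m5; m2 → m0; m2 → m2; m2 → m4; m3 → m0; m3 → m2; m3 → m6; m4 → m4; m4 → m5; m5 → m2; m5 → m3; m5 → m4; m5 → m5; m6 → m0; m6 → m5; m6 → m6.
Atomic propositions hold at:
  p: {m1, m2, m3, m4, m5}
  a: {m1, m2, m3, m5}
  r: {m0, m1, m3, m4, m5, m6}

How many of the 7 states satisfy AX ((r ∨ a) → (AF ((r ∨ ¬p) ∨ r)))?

3

Sat(r ∨ a) = {m0, m1, m2, m3, m4, m5, m6}
Sat(¬p) = {m0, m6}
Sat(r ∨ ¬p) = {m0, m1, m3, m4, m5, m6}
Sat((r ∨ ¬p) ∨ r) = {m0, m1, m3, m4, m5, m6}
AF ((r ∨ ¬p) ∨ r): least fixpoint, start Z0 = {m0, m1, m3, m4, m5, m6}, add states with every successor in Z. Already a fixed point.
Sat(AF ((r ∨ ¬p) ∨ r)) = {m0, m1, m3, m4, m5, m6}
Sat((r ∨ a) → (AF ((r ∨ ¬p) ∨ r))) = {m0, m1, m3, m4, m5, m6}
Sat(AX ((r ∨ a) → (AF ((r ∨ ¬p) ∨ r)))) = {s : every successor in {m0, m1, m3, m4, m5, m6}} = {m0, m4, m6}
|Sat(AX ((r ∨ a) → (AF ((r ∨ ¬p) ∨ r))))| = |{m0, m4, m6}| = 3.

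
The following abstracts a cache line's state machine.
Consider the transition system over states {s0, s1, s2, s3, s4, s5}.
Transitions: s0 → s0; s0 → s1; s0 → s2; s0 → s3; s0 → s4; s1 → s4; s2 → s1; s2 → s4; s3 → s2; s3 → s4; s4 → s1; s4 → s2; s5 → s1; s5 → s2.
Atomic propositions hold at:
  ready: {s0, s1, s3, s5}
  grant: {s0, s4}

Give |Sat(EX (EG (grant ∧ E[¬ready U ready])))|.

1

Sat(¬ready) = {s2, s4}
E[¬ready U ready]: least fixpoint, start Z0 = Sat(ready) = {s0, s1, s3, s5}, add states in Sat(¬ready) with some successor in Z. Z1 = {s0, s1, s2, s3, s4, s5}; fixed.
Sat(E[¬ready U ready]) = {s0, s1, s2, s3, s4, s5}
Sat(grant ∧ E[¬ready U ready]) = {s0, s4}
EG (grant ∧ E[¬ready U ready]): greatest fixpoint, start Z0 = {s0, s4}, keep only states in Sat with some successor in Z. Z1 = {s0}; fixed.
Sat(EG (grant ∧ E[¬ready U ready])) = {s0}
Sat(EX (EG (grant ∧ E[¬ready U ready]))) = {s : some successor in {s0}} = {s0}
|Sat(EX (EG (grant ∧ E[¬ready U ready])))| = |{s0}| = 1.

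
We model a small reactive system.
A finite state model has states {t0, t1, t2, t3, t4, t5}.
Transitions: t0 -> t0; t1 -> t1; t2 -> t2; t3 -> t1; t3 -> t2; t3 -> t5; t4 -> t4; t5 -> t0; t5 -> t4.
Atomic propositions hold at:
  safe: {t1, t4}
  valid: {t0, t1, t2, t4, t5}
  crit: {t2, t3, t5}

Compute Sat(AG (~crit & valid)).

Sat(~crit) = {t0, t1, t4}
Sat(~crit & valid) = {t0, t1, t4}
AG (~crit & valid): greatest fixpoint, start Z0 = {t0, t1, t4}, keep only states in Sat with every successor in Z. Already a fixed point.
Sat(AG (~crit & valid)) = {t0, t1, t4}

{t0, t1, t4}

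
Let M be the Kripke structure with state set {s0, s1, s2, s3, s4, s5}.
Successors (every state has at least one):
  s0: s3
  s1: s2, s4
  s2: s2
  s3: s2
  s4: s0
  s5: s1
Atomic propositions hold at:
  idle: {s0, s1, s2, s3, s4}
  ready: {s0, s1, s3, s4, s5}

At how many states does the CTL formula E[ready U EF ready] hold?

5

EF ready: least fixpoint, start Z0 = {s0, s1, s3, s4, s5}, add states with some successor in Z. Already a fixed point.
Sat(EF ready) = {s0, s1, s3, s4, s5}
E[ready U EF ready]: least fixpoint, start Z0 = Sat(EF ready) = {s0, s1, s3, s4, s5}, add states in Sat(ready) with some successor in Z. Already a fixed point.
Sat(E[ready U EF ready]) = {s0, s1, s3, s4, s5}
|Sat(E[ready U EF ready])| = |{s0, s1, s3, s4, s5}| = 5.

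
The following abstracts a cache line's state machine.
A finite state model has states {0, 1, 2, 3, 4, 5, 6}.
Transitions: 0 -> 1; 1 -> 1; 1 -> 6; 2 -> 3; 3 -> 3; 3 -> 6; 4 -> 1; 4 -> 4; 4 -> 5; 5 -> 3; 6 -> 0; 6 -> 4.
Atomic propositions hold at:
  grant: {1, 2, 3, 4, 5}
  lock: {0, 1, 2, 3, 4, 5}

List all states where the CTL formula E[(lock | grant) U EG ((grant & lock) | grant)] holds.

{0, 1, 2, 3, 4, 5}

Sat(lock | grant) = {0, 1, 2, 3, 4, 5}
Sat(grant & lock) = {1, 2, 3, 4, 5}
Sat((grant & lock) | grant) = {1, 2, 3, 4, 5}
EG ((grant & lock) | grant): greatest fixpoint, start Z0 = {1, 2, 3, 4, 5}, keep only states in Sat with some successor in Z. Already a fixed point.
Sat(EG ((grant & lock) | grant)) = {1, 2, 3, 4, 5}
E[(lock | grant) U EG ((grant & lock) | grant)]: least fixpoint, start Z0 = Sat(EG ((grant & lock) | grant)) = {1, 2, 3, 4, 5}, add states in Sat(lock | grant) with some successor in Z. Z1 = {0, 1, 2, 3, 4, 5}; fixed.
Sat(E[(lock | grant) U EG ((grant & lock) | grant)]) = {0, 1, 2, 3, 4, 5}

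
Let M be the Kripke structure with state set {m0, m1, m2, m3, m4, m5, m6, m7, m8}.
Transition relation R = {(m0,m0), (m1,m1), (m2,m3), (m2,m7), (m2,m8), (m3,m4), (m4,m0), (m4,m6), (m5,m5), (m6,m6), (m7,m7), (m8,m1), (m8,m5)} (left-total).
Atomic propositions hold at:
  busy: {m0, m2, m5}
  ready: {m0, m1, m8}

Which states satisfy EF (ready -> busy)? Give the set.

{m0, m2, m3, m4, m5, m6, m7, m8}

Sat(ready -> busy) = {m0, m2, m3, m4, m5, m6, m7}
EF (ready -> busy): least fixpoint, start Z0 = {m0, m2, m3, m4, m5, m6, m7}, add states with some successor in Z. Z1 = {m0, m2, m3, m4, m5, m6, m7, m8}; fixed.
Sat(EF (ready -> busy)) = {m0, m2, m3, m4, m5, m6, m7, m8}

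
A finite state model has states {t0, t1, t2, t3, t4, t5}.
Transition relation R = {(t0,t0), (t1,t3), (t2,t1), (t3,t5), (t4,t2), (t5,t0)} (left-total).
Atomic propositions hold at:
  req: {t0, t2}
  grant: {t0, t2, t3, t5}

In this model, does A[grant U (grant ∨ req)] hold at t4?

No

Sat(grant ∨ req) = {t0, t2, t3, t5}
A[grant U (grant ∨ req)]: least fixpoint, start Z0 = Sat((grant ∨ req)) = {t0, t2, t3, t5}, add states in Sat(grant) with every successor in Z. Already a fixed point.
Sat(A[grant U (grant ∨ req)]) = {t0, t2, t3, t5}
t4 ∉ Sat(A[grant U (grant ∨ req)]) = {t0, t2, t3, t5}, so the formula does not hold at t4.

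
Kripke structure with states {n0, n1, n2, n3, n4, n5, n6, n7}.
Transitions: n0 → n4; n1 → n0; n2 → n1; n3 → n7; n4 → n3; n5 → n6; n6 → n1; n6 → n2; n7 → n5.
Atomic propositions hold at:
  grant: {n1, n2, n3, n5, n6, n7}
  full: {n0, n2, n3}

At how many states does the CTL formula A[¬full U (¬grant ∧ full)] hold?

2

Sat(¬full) = {n1, n4, n5, n6, n7}
Sat(¬grant) = {n0, n4}
Sat(¬grant ∧ full) = {n0}
A[¬full U (¬grant ∧ full)]: least fixpoint, start Z0 = Sat((¬grant ∧ full)) = {n0}, add states in Sat(¬full) with every successor in Z. Z1 = {n0, n1}; fixed.
Sat(A[¬full U (¬grant ∧ full)]) = {n0, n1}
|Sat(A[¬full U (¬grant ∧ full)])| = |{n0, n1}| = 2.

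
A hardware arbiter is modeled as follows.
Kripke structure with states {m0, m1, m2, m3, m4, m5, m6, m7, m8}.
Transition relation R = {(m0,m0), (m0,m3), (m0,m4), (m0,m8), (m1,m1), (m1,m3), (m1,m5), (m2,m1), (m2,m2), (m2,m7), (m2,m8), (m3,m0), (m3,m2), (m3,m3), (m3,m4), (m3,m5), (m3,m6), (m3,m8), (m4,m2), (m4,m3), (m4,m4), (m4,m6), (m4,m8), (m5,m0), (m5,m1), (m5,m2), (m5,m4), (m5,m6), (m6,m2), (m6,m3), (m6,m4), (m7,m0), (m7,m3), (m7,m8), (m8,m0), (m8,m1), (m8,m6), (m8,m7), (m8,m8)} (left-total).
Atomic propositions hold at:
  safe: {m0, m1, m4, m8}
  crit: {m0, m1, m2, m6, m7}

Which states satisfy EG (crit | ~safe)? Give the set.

{m0, m1, m2, m3, m5, m6, m7}

Sat(~safe) = {m2, m3, m5, m6, m7}
Sat(crit | ~safe) = {m0, m1, m2, m3, m5, m6, m7}
EG (crit | ~safe): greatest fixpoint, start Z0 = {m0, m1, m2, m3, m5, m6, m7}, keep only states in Sat with some successor in Z. Already a fixed point.
Sat(EG (crit | ~safe)) = {m0, m1, m2, m3, m5, m6, m7}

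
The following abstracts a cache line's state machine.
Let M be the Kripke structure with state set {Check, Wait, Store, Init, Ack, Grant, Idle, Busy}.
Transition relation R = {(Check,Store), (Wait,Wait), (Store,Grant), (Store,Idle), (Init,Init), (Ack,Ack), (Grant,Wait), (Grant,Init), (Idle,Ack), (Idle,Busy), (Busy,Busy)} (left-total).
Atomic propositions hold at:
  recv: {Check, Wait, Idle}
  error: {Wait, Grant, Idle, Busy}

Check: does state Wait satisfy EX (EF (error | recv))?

Yes

Sat(error | recv) = {Check, Wait, Grant, Idle, Busy}
EF (error | recv): least fixpoint, start Z0 = {Check, Wait, Grant, Idle, Busy}, add states with some successor in Z. Z1 = {Check, Wait, Store, Grant, Idle, Busy}; fixed.
Sat(EF (error | recv)) = {Check, Wait, Store, Grant, Idle, Busy}
Sat(EX (EF (error | recv))) = {s : some successor in {Check, Wait, Store, Grant, Idle, Busy}} = {Check, Wait, Store, Grant, Idle, Busy}
Wait ∈ Sat(EX (EF (error | recv))) = {Check, Wait, Store, Grant, Idle, Busy}, so the formula holds at Wait.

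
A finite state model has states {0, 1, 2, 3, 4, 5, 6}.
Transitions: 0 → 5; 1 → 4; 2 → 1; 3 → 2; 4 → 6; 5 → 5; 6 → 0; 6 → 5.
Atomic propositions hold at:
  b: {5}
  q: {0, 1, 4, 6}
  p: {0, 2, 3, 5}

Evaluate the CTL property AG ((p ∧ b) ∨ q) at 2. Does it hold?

Sat(p ∧ b) = {5}
Sat((p ∧ b) ∨ q) = {0, 1, 4, 5, 6}
AG ((p ∧ b) ∨ q): greatest fixpoint, start Z0 = {0, 1, 4, 5, 6}, keep only states in Sat with every successor in Z. Already a fixed point.
Sat(AG ((p ∧ b) ∨ q)) = {0, 1, 4, 5, 6}
2 ∉ Sat(AG ((p ∧ b) ∨ q)) = {0, 1, 4, 5, 6}, so the formula does not hold at 2.

No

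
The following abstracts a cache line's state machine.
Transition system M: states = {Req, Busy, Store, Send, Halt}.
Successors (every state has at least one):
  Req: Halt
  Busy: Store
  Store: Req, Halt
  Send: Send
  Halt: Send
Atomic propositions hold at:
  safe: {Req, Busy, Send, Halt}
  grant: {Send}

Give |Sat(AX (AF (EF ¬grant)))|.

Sat(¬grant) = {Req, Busy, Store, Halt}
EF ¬grant: least fixpoint, start Z0 = {Req, Busy, Store, Halt}, add states with some successor in Z. Already a fixed point.
Sat(EF ¬grant) = {Req, Busy, Store, Halt}
AF (EF ¬grant): least fixpoint, start Z0 = {Req, Busy, Store, Halt}, add states with every successor in Z. Already a fixed point.
Sat(AF (EF ¬grant)) = {Req, Busy, Store, Halt}
Sat(AX (AF (EF ¬grant))) = {s : every successor in {Req, Busy, Store, Halt}} = {Req, Busy, Store}
|Sat(AX (AF (EF ¬grant)))| = |{Req, Busy, Store}| = 3.

3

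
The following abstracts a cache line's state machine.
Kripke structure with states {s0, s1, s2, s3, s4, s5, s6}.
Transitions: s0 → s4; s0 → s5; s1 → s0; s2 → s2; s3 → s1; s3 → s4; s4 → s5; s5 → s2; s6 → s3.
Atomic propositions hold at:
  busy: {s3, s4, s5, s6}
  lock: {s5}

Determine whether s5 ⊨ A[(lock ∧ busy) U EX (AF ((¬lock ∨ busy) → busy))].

No

Sat(lock ∧ busy) = {s5}
Sat(¬lock) = {s0, s1, s2, s3, s4, s6}
Sat(¬lock ∨ busy) = {s0, s1, s2, s3, s4, s5, s6}
Sat((¬lock ∨ busy) → busy) = {s3, s4, s5, s6}
AF ((¬lock ∨ busy) → busy): least fixpoint, start Z0 = {s3, s4, s5, s6}, add states with every successor in Z. Z1 = {s0, s3, s4, s5, s6}; Z2 = {s0, s1, s3, s4, s5, s6}; fixed.
Sat(AF ((¬lock ∨ busy) → busy)) = {s0, s1, s3, s4, s5, s6}
Sat(EX (AF ((¬lock ∨ busy) → busy))) = {s : some successor in {s0, s1, s3, s4, s5, s6}} = {s0, s1, s3, s4, s6}
A[(lock ∧ busy) U EX (AF ((¬lock ∨ busy) → busy))]: least fixpoint, start Z0 = Sat(EX (AF ((¬lock ∨ busy) → busy))) = {s0, s1, s3, s4, s6}, add states in Sat(lock ∧ busy) with every successor in Z. Already a fixed point.
Sat(A[(lock ∧ busy) U EX (AF ((¬lock ∨ busy) → busy))]) = {s0, s1, s3, s4, s6}
s5 ∉ Sat(A[(lock ∧ busy) U EX (AF ((¬lock ∨ busy) → busy))]) = {s0, s1, s3, s4, s6}, so the formula does not hold at s5.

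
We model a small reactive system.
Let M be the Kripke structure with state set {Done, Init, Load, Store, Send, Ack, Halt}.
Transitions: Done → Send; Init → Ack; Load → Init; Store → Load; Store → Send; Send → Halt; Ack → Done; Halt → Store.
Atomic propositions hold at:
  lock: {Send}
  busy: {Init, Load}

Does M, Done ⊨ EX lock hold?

Yes

Sat(EX lock) = {s : some successor in {Send}} = {Done, Store}
Done ∈ Sat(EX lock) = {Done, Store}, so the formula holds at Done.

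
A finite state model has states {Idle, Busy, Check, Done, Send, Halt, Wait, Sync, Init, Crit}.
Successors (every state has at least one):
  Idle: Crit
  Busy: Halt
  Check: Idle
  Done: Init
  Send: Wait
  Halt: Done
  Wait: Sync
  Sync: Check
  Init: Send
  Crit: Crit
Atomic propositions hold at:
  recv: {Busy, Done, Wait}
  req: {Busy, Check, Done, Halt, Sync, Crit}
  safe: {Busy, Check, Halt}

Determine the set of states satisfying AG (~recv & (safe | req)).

{Crit}

Sat(~recv) = {Idle, Check, Send, Halt, Sync, Init, Crit}
Sat(safe | req) = {Busy, Check, Done, Halt, Sync, Crit}
Sat(~recv & (safe | req)) = {Check, Halt, Sync, Crit}
AG (~recv & (safe | req)): greatest fixpoint, start Z0 = {Check, Halt, Sync, Crit}, keep only states in Sat with every successor in Z. Z1 = {Sync, Crit}; Z2 = {Crit}; fixed.
Sat(AG (~recv & (safe | req))) = {Crit}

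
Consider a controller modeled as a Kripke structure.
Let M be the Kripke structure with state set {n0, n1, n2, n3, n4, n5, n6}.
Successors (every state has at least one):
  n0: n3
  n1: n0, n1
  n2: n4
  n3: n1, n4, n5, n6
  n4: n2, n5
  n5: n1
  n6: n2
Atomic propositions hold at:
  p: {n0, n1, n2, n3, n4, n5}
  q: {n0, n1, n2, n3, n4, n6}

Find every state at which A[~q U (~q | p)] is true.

Sat(~q) = {n5}
Sat(~q | p) = {n0, n1, n2, n3, n4, n5}
A[~q U (~q | p)]: least fixpoint, start Z0 = Sat((~q | p)) = {n0, n1, n2, n3, n4, n5}, add states in Sat(~q) with every successor in Z. Already a fixed point.
Sat(A[~q U (~q | p)]) = {n0, n1, n2, n3, n4, n5}

{n0, n1, n2, n3, n4, n5}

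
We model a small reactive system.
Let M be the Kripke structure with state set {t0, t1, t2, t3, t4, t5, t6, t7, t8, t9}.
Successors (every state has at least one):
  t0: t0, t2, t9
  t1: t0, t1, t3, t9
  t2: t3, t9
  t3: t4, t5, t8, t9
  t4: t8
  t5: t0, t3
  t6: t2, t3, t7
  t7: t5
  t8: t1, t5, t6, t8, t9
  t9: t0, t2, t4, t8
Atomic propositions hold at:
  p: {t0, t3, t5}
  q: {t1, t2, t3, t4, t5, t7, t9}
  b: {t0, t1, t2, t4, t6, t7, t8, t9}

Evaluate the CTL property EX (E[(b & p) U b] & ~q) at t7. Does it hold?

Sat(b & p) = {t0}
E[(b & p) U b]: least fixpoint, start Z0 = Sat(b) = {t0, t1, t2, t4, t6, t7, t8, t9}, add states in Sat(b & p) with some successor in Z. Already a fixed point.
Sat(E[(b & p) U b]) = {t0, t1, t2, t4, t6, t7, t8, t9}
Sat(~q) = {t0, t6, t8}
Sat(E[(b & p) U b] & ~q) = {t0, t6, t8}
Sat(EX (E[(b & p) U b] & ~q)) = {s : some successor in {t0, t6, t8}} = {t0, t1, t3, t4, t5, t8, t9}
t7 ∉ Sat(EX (E[(b & p) U b] & ~q)) = {t0, t1, t3, t4, t5, t8, t9}, so the formula does not hold at t7.

No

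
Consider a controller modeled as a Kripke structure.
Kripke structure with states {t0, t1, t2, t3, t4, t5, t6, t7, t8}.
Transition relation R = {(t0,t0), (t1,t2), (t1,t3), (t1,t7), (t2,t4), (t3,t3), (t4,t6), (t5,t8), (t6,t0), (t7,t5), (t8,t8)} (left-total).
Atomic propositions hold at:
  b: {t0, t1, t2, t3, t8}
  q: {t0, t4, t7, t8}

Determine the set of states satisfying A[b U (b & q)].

Sat(b & q) = {t0, t8}
A[b U (b & q)]: least fixpoint, start Z0 = Sat((b & q)) = {t0, t8}, add states in Sat(b) with every successor in Z. Already a fixed point.
Sat(A[b U (b & q)]) = {t0, t8}

{t0, t8}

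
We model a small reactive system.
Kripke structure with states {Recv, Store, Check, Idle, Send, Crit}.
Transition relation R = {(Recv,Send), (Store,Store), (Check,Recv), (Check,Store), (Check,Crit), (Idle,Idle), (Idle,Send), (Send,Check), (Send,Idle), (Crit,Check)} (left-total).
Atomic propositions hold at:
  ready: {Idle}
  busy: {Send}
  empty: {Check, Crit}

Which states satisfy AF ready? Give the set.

{Idle}

AF ready: least fixpoint, start Z0 = {Idle}, add states with every successor in Z. Already a fixed point.
Sat(AF ready) = {Idle}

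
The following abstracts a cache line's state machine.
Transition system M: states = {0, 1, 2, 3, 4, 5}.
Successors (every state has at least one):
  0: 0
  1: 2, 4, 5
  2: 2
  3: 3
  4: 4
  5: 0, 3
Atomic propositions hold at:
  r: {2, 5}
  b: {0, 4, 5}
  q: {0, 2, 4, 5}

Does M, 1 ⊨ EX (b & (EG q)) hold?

EG q: greatest fixpoint, start Z0 = {0, 2, 4, 5}, keep only states in Sat with some successor in Z. Already a fixed point.
Sat(EG q) = {0, 2, 4, 5}
Sat(b & (EG q)) = {0, 4, 5}
Sat(EX (b & (EG q))) = {s : some successor in {0, 4, 5}} = {0, 1, 4, 5}
1 ∈ Sat(EX (b & (EG q))) = {0, 1, 4, 5}, so the formula holds at 1.

Yes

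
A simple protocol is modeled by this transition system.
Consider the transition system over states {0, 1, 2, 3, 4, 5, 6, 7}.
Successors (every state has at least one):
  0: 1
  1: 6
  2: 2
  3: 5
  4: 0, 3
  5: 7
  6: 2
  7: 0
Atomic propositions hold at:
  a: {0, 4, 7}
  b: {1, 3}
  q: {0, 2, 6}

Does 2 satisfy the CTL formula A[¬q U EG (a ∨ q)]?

Sat(¬q) = {1, 3, 4, 5, 7}
Sat(a ∨ q) = {0, 2, 4, 6, 7}
EG (a ∨ q): greatest fixpoint, start Z0 = {0, 2, 4, 6, 7}, keep only states in Sat with some successor in Z. Z1 = {2, 4, 6, 7}; Z2 = {2, 6}; fixed.
Sat(EG (a ∨ q)) = {2, 6}
A[¬q U EG (a ∨ q)]: least fixpoint, start Z0 = Sat(EG (a ∨ q)) = {2, 6}, add states in Sat(¬q) with every successor in Z. Z1 = {1, 2, 6}; fixed.
Sat(A[¬q U EG (a ∨ q)]) = {1, 2, 6}
2 ∈ Sat(A[¬q U EG (a ∨ q)]) = {1, 2, 6}, so the formula holds at 2.

Yes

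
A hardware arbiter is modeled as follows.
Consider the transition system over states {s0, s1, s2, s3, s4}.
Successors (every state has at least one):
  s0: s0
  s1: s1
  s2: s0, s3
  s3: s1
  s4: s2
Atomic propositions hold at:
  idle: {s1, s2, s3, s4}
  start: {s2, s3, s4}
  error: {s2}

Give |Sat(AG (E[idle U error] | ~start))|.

E[idle U error]: least fixpoint, start Z0 = Sat(error) = {s2}, add states in Sat(idle) with some successor in Z. Z1 = {s2, s4}; fixed.
Sat(E[idle U error]) = {s2, s4}
Sat(~start) = {s0, s1}
Sat(E[idle U error] | ~start) = {s0, s1, s2, s4}
AG (E[idle U error] | ~start): greatest fixpoint, start Z0 = {s0, s1, s2, s4}, keep only states in Sat with every successor in Z. Z1 = {s0, s1, s4}; Z2 = {s0, s1}; fixed.
Sat(AG (E[idle U error] | ~start)) = {s0, s1}
|Sat(AG (E[idle U error] | ~start))| = |{s0, s1}| = 2.

2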